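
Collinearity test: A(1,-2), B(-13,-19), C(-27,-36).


1*(-19+ 36) - 13*(-36+ 2) - 27*(-2+ 19)
= 17 + 442 - 459 = 0

Yes, collinear (determinant = 0)


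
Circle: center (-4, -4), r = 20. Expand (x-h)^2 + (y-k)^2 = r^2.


(x+ 4)^2 + (y+ 4)^2 = 20^2
D = -2h = 8, E = -2k = 8
F = h^2+k^2-r^2 = 16+16-400 = -368

x^2 + y^2 + 8x + 8y - 368 = 0


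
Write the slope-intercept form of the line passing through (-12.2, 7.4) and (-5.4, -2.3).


m = (-9.7)/(6.8) = -1.4265
b = y1 - m*x1 = 7.4 - (-9.7*(-12.2))/(6.8) = 7.4 - 17.4029 = -10.0029

y = -1.4265x - 10.0029


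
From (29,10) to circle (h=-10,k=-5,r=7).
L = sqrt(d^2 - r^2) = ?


d = sqrt((29+ 10)^2 + (10+ 5)^2) = sqrt(1521+225) = 41.7852
L = sqrt(1746.0000 - 49) = sqrt(1697.0000) = 41.1947

41.1947


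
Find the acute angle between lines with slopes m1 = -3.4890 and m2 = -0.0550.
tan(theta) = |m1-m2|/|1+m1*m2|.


m1-m2 = -3.434
1+m1*m2 = 1.191895
tan(theta) = |-3.434/1.191895| = 2.881126
theta = arctan(|-3.434/1.191895|) = 70.8588 degrees (acute angle)

70.8588 degrees


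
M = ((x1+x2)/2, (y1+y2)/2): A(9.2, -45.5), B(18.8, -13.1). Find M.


Mx = (9.2 + 18.8)/2 = 28.0/2 = 14.0000
My = (-45.5 - 13.1)/2 = -58.6/2 = -29.3000

(14.0000, -29.3000)


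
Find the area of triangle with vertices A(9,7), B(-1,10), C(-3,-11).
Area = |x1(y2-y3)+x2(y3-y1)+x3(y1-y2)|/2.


9*(10+ 11) = 189
-1*(-11-7) = 18
-3*(7-10) = 9
sum = 216
Area = |216|/2 = 108.0000

108.0000 sq units


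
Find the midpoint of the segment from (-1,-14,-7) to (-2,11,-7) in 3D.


Mx = (-1- 2)/2 = -1.5000
My = (-14+11)/2 = -1.5000
Mz = (-7- 7)/2 = -7.0000

M = (-1.5000, -1.5000, -7.0000)


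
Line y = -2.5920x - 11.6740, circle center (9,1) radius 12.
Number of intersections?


Substitute y = -2.5920x - 11.6740: (x-9)^2 + (-2.5920x- 11.6740-1)^2 = 144
Expand to Ax^2 + Bx + C = 0, where b-k = -12.674
A = 1+m^2 = 7.718464
B = 2(m(b-k) - h) = 2(-2.5920*(-12.674) - 9) = 47.702016
C = h^2 + (b-k)^2 - r^2 = 81 + 160.630276 - 144 = 97.630276
disc = B^2-4AC = 2275.4823 - 3014.2231 = -738.7408
disc < 0

0 intersection points


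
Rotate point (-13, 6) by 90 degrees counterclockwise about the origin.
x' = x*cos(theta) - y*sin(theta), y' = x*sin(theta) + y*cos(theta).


cos(90) = 0, sin(90) = 1
x' = -13*0 - 6*1 = -6
y' = -13*1 + 6*0 = -13

(-6, -13)


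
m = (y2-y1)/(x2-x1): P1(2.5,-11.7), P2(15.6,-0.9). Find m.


dy = -0.9 + 11.7 = 10.8
dx = 15.6 - 2.5 = 13.1
m = 10.8/13.1 = 0.8244

m = 0.8244


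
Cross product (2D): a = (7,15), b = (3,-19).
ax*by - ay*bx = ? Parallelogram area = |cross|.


cross = 7*(-19) - 15*3 = -133 - 45 = -178
Parallelogram area = |-178| = 178

cross = -178, parallelogram area = 178


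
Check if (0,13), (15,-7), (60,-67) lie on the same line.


0*(-7+ 67) + 15*(-67-13) + 60*(13+ 7)
= 0 - 1200 + 1200 = 0

Yes, collinear (determinant = 0)


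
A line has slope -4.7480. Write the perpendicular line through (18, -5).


Perpendicular slope = -1/m1 = -1/(-4.7480) = 0.2106
b2 = y0 - m2*x0 = -5 + 18/(-4.7480) = -5 - 3.7911 = -8.7911

y = 0.2106x - 8.7911


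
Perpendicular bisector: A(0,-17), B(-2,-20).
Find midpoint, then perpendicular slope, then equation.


Midpoint = (-1, -18.5)
Slope of AB = dy/dx = -3/(-2) = 1.5000
Perp slope = -dx/dy = -2/3 = -0.6667
b = My - (perp slope)*Mx = -18.5 + (-2*(-1))/(-3) = -18.5 - 0.6667 = -19.1667

y = -0.6667x - 19.1667


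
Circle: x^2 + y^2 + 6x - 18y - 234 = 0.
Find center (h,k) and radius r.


h = -D/2 = -6/2 = -3
k = -E/2 = 18/2 = 9
r^2 = h^2 + k^2 - F = 9 + 81 + 234 = 324
r = 18

Center (-3, 9), radius = 18


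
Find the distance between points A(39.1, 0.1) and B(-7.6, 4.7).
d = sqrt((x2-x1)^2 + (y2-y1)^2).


dx = -7.6 - 39.1 = -46.7
dy = 4.7 - 0.1 = 4.6
d = sqrt(2180.89 + 21.16) = sqrt(2202.05) = 46.9260

46.9260


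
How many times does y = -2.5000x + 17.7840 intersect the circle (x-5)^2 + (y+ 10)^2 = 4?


Substitute y = -2.5000x + 17.7840: (x-5)^2 + (-2.5000x+17.7840+ 10)^2 = 4
Expand to Ax^2 + Bx + C = 0, where b-k = 27.784
A = 1+m^2 = 7.25
B = 2(m(b-k) - h) = 2(-2.5000*27.784 - 5) = -148.92
C = h^2 + (b-k)^2 - r^2 = 25 + 771.950656 - 4 = 792.950656
disc = B^2-4AC = 22177.1664 - 22995.5690 = -818.4026
disc < 0

0 intersection points


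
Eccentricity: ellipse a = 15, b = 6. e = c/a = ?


c = sqrt(225-36) = sqrt(189) = 13.7477
e = c/a = sqrt(189)/15 = 0.9165

e = 0.9165


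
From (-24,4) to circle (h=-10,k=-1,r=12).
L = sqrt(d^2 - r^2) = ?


d = sqrt((-24+ 10)^2 + (4+ 1)^2) = sqrt(196+25) = 14.8661
L = sqrt(221.0000 - 144) = sqrt(77.0000) = 8.7750

8.7750


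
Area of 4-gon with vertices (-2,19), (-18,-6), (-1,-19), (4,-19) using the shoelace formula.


sum(xi*y_{i+1}) = -2*(-6) - 18*(-19) - 1*(-19) + 4*19 = 449
sum(yi*x_{i+1}) = 19*(-18) - 6*(-1) - 19*4 - 19*(-2) = -374
Area = |449 + 374|/2 = 823/2 = 411.5000

411.5000 sq units


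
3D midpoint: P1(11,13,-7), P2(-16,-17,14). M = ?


Mx = (11- 16)/2 = -2.5000
My = (13- 17)/2 = -2.0000
Mz = (-7+14)/2 = 3.5000

M = (-2.5000, -2.0000, 3.5000)


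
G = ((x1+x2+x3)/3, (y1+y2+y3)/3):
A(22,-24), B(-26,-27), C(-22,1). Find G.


Gx = (22- 26- 22)/3 = -26/3 = -8.6667
Gy = (-24- 27+1)/3 = -50/3 = -16.6667

G = (-8.6667, -16.6667)


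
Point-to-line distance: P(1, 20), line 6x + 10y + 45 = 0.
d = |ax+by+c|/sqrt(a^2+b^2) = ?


|6*1 + 10*20 + 45| = |251| = 251
sqrt(36 + 100) = sqrt(136) = 11.6619
d = 251/sqrt(136) = 21.5231

21.5231


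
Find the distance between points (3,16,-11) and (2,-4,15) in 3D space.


dx=-1, dy=-20, dz=26
d = sqrt(1+400+676) = sqrt(1077) = 32.8177

32.8177


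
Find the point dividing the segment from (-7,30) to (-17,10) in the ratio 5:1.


Px = (5*(-17) + 1*(-7))/6 = -92/6 = -15.3333
Py = (5*10 + 1*30)/6 = 80/6 = 13.3333

P = (-15.3333, 13.3333)


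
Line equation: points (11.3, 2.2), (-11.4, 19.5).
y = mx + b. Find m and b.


m = (17.3)/(-22.7) = -0.7621
b = y1 - m*x1 = 2.2 - (17.3*11.3)/(-22.7) = 2.2 + 8.6119 = 10.8119

y = -0.7621x + 10.8119


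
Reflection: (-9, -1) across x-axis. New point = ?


Reflection rule for x-axis: (x, -y)
(-9, -1) -> (-9, 1)

(-9, 1)


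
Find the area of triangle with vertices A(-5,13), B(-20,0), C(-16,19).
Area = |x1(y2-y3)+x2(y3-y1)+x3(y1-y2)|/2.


-5*(0-19) = 95
-20*(19-13) = -120
-16*(13-0) = -208
sum = -233
Area = |-233|/2 = 116.5000

116.5000 sq units


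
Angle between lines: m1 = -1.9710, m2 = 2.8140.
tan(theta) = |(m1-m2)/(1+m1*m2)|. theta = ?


m1-m2 = -4.785
1+m1*m2 = -4.546394
tan(theta) = |-4.785/(-4.546394)| = 1.052482
theta = arctan(|-4.785/(-4.546394)|) = 46.4647 degrees (acute angle)

46.4647 degrees


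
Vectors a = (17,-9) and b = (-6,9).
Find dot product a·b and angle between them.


a·b = 17*(-6) - 9*9 = -102 - 81 = -183
|a| = sqrt(289+81) = 19.2354
|b| = sqrt(36+81) = 10.8167
cos(theta) = -183/(sqrt(370)*sqrt(117)) = -183/sqrt(43290) = -0.879543
theta = arccos(-183/sqrt(43290)) = 151.5873 degrees

a·b = -183, theta = 151.5873 deg


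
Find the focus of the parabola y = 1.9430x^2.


a = 1.9430
4a = 7.7720
focus = (0, 1/7.7720) = (0, 0.1287)

Focus = (0, 0.1287)


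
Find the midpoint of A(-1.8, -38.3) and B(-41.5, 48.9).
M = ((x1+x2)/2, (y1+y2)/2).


Mx = (-1.8 - 41.5)/2 = -43.3/2 = -21.6500
My = (-38.3 + 48.9)/2 = 10.6/2 = 5.3000

(-21.6500, 5.3000)


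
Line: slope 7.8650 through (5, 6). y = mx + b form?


y - 6 = 7.8650(x - 5)
y = 7.8650x + 6 - 7.8650*5
y = 7.8650x - 33.3250

y = 7.8650x - 33.3250


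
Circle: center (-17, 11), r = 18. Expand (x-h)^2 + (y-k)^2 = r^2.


(x+ 17)^2 + (y-11)^2 = 18^2
D = -2h = 34, E = -2k = -22
F = h^2+k^2-r^2 = 289+121-324 = 86

x^2 + y^2 + 34x - 22y + 86 = 0


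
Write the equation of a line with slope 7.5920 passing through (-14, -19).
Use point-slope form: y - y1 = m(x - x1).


y + 19 = 7.5920(x + 14)
y = 7.5920x - 19 - 7.5920*(-14)
y = 7.5920x + 87.2880

y = 7.5920x + 87.2880


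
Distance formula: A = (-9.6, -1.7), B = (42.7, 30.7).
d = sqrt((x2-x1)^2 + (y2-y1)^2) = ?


dx = 42.7 + 9.6 = 52.3
dy = 30.7 + 1.7 = 32.4
d = sqrt(2735.29 + 1049.76) = sqrt(3785.05) = 61.5228

61.5228


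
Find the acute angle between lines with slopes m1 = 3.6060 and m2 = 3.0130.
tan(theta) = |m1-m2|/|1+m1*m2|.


m1-m2 = 0.593
1+m1*m2 = 11.864878
tan(theta) = |0.593/11.864878| = 0.049979
theta = arctan(|0.593/11.864878|) = 2.8612 degrees (acute angle)

2.8612 degrees


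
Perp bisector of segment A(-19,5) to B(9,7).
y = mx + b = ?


Midpoint = (-5, 6)
Slope of AB = dy/dx = 2/28 = 0.0714
Perp slope = -dx/dy = -28/2 = -14.0000
b = My - (perp slope)*Mx = 6 + (28*(-5))/2 = 6 - 70.0000 = -64.0000

y = -14.0000x - 64.0000


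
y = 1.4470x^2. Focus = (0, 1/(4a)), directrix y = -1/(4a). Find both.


a = 1.4470
1/(4a) = 0.1728
Focus = (0, 0.1728)
Directrix: y = -0.1728

Focus = (0, 0.1728), Directrix: y = -0.1728


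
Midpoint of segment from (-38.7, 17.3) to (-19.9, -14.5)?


Mx = (-38.7 - 19.9)/2 = -58.6/2 = -29.3000
My = (17.3 - 14.5)/2 = 2.8/2 = 1.4000

(-29.3000, 1.4000)


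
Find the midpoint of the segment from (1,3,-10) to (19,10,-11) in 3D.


Mx = (1+19)/2 = 10.0000
My = (3+10)/2 = 6.5000
Mz = (-10- 11)/2 = -10.5000

M = (10.0000, 6.5000, -10.5000)


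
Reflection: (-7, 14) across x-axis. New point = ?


Reflection rule for x-axis: (x, -y)
(-7, 14) -> (-7, -14)

(-7, -14)


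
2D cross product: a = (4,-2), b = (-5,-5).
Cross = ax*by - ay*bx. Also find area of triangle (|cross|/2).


cross = 4*(-5) + 2*(-5) = -20 - 10 = -30
Triangle area = |-30|/2 = 30/2 = 15.0000

cross = -30, triangle area = 15.0000


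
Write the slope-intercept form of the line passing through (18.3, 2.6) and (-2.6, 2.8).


m = (0.2)/(-20.9) = -0.0096
b = y1 - m*x1 = 2.6 - (0.2*18.3)/(-20.9) = 2.6 + 0.1751 = 2.7751

y = -0.0096x + 2.7751


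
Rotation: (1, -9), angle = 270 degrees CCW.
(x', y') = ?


cos(270) = 0, sin(270) = -1
x' = 1*0 + 9*(-1) = -9
y' = 1*(-1) - 9*0 = -1

(-9, -1)


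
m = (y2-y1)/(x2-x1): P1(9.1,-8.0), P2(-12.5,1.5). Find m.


dy = 1.5 + 8.0 = 9.5
dx = -12.5 - 9.1 = -21.6
m = 9.5/(-21.6) = -0.4398

m = -0.4398


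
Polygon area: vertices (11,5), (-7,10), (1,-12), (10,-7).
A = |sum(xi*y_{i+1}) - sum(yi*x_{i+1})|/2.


sum(xi*y_{i+1}) = 11*10 - 7*(-12) + 1*(-7) + 10*5 = 237
sum(yi*x_{i+1}) = 5*(-7) + 10*1 - 12*10 - 7*11 = -222
Area = |237 + 222|/2 = 459/2 = 229.5000

229.5000 sq units


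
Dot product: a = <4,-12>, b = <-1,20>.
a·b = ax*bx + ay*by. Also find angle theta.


a·b = 4*(-1) - 12*20 = -4 - 240 = -244
|a| = sqrt(16+144) = 12.6491
|b| = sqrt(1+400) = 20.0250
cos(theta) = -244/(sqrt(160)*sqrt(401)) = -244/sqrt(64160) = -0.963291
theta = arccos(-244/sqrt(64160)) = 164.4275 degrees

a·b = -244, theta = 164.4275 deg


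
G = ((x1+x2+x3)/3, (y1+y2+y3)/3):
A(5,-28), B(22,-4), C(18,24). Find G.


Gx = (5+22+18)/3 = 45/3 = 15.0000
Gy = (-28- 4+24)/3 = -8/3 = -2.6667

G = (15.0000, -2.6667)


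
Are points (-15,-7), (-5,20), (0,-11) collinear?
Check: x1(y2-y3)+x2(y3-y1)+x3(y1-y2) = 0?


-15*(20+ 11) - 5*(-11+ 7) + 0*(-7-20)
= -465 + 20 + 0 = -445

No, not collinear (determinant = -445)


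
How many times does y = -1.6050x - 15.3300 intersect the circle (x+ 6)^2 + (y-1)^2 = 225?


Substitute y = -1.6050x - 15.3300: (x+ 6)^2 + (-1.6050x- 15.3300-1)^2 = 225
Expand to Ax^2 + Bx + C = 0, where b-k = -16.33
A = 1+m^2 = 3.576025
B = 2(m(b-k) - h) = 2(-1.6050*(-16.33) + 6) = 64.4193
C = h^2 + (b-k)^2 - r^2 = 36 + 266.6689 - 225 = 77.6689
disc = B^2-4AC = 4149.8462 - 1110.9837 = 3038.8625
disc > 0

2 intersection points


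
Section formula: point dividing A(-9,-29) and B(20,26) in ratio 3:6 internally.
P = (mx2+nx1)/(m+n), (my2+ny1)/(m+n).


Px = (3*20 + 6*(-9))/9 = 6/9 = 0.6667
Py = (3*26 + 6*(-29))/9 = -96/9 = -10.6667

P = (0.6667, -10.6667)


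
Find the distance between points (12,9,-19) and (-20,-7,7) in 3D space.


dx=-32, dy=-16, dz=26
d = sqrt(1024+256+676) = sqrt(1956) = 44.2267

44.2267


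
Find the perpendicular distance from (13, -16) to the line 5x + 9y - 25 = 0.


|5*13 + 9*(-16) - 25| = |-104| = 104
sqrt(25 + 81) = sqrt(106) = 10.2956
d = 104/sqrt(106) = 10.1014

10.1014


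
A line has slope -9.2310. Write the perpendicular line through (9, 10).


Perpendicular slope = -1/m1 = -1/(-9.2310) = 0.1083
b2 = y0 - m2*x0 = 10 + 9/(-9.2310) = 10 - 0.9750 = 9.0250

y = 0.1083x + 9.0250


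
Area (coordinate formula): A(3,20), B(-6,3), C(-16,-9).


3*(3+ 9) = 36
-6*(-9-20) = 174
-16*(20-3) = -272
sum = -62
Area = |-62|/2 = 31.0000

31.0000 sq units


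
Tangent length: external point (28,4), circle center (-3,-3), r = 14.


d = sqrt((28+ 3)^2 + (4+ 3)^2) = sqrt(961+49) = 31.7805
L = sqrt(1010.0000 - 196) = sqrt(814.0000) = 28.5307

28.5307


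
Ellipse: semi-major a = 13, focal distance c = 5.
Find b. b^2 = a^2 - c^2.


b^2 = 13^2 - (5)^2 = 169 - 25 = 144
b = sqrt(144) = 12

b = 12


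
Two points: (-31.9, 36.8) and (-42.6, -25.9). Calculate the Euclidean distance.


dx = -42.6 + 31.9 = -10.7
dy = -25.9 - 36.8 = -62.7
d = sqrt(114.49 + 3931.29) = sqrt(4045.78) = 63.6064

63.6064


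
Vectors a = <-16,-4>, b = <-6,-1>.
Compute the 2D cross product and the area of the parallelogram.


cross = -16*(-1) + 4*(-6) = 16 - 24 = -8
Parallelogram area = |-8| = 8

cross = -8, parallelogram area = 8


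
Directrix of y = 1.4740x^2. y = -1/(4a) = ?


a = 1.4740
1/(4a) = 0.1696
directrix: y = -0.1696 = -0.1696

y = -0.1696


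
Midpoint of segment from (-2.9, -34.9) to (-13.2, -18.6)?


Mx = (-2.9 - 13.2)/2 = -16.1/2 = -8.0500
My = (-34.9 - 18.6)/2 = -53.5/2 = -26.7500

(-8.0500, -26.7500)


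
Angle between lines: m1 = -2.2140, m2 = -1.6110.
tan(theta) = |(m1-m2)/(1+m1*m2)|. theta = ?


m1-m2 = -0.603
1+m1*m2 = 4.566754
tan(theta) = |-0.603/4.566754| = 0.132041
theta = arctan(|-0.603/4.566754|) = 7.5219 degrees (acute angle)

7.5219 degrees


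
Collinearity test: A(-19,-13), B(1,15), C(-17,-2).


-19*(15+ 2) + 1*(-2+ 13) - 17*(-13-15)
= -323 + 11 + 476 = 164

No, not collinear (determinant = 164)


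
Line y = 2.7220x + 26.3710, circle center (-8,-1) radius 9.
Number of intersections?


Substitute y = 2.7220x + 26.3710: (x+ 8)^2 + (2.7220x+26.3710+ 1)^2 = 81
Expand to Ax^2 + Bx + C = 0, where b-k = 27.371
A = 1+m^2 = 8.409284
B = 2(m(b-k) - h) = 2(2.7220*27.371 + 8) = 165.007724
C = h^2 + (b-k)^2 - r^2 = 64 + 749.171641 - 81 = 732.171641
disc = B^2-4AC = 27227.5490 - 24628.1571 = 2599.3919
disc > 0

2 intersection points


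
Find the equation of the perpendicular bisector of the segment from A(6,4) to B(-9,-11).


Midpoint = (-1.5, -3.5)
Slope of AB = dy/dx = -15/(-15) = 1.0000
Perp slope = -dx/dy = -15/15 = -1.0000
b = My - (perp slope)*Mx = -3.5 + (-15*(-1.5))/(-15) = -3.5 - 1.5000 = -5.0000

y = -1.0000x - 5.0000


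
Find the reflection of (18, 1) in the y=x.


Reflection rule for y=x: (y, x)
(18, 1) -> (1, 18)

(1, 18)


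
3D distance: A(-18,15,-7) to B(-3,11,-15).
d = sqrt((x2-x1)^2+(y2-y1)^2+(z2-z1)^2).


dx=15, dy=-4, dz=-8
d = sqrt(225+16+64) = sqrt(305) = 17.4642

17.4642


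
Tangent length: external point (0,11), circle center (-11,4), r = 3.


d = sqrt((0+ 11)^2 + (11-4)^2) = sqrt(121+49) = 13.0384
L = sqrt(170.0000 - 9) = sqrt(161.0000) = 12.6886

12.6886


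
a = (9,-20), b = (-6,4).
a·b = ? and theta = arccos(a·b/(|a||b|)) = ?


a·b = 9*(-6) - 20*4 = -54 - 80 = -134
|a| = sqrt(81+400) = 21.9317
|b| = sqrt(36+16) = 7.2111
cos(theta) = -134/(sqrt(481)*sqrt(52)) = -134/sqrt(25012) = -0.847287
theta = arccos(-134/sqrt(25012)) = 147.9178 degrees

a·b = -134, theta = 147.9178 deg


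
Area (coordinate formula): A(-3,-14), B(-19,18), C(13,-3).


-3*(18+ 3) = -63
-19*(-3+ 14) = -209
13*(-14-18) = -416
sum = -688
Area = |-688|/2 = 344.0000

344.0000 sq units


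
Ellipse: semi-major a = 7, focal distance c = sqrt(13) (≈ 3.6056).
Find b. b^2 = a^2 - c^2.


b^2 = 7^2 - (sqrt(13))^2 = 49 - 13 = 36
b = sqrt(36) = 6

b = 6


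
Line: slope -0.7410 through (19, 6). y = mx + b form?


y - 6 = -0.7410(x - 19)
y = -0.7410x + 6 + 0.7410*19
y = -0.7410x + 20.0790

y = -0.7410x + 20.0790


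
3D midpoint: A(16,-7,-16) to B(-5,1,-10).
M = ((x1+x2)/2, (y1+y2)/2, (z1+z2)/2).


Mx = (16- 5)/2 = 5.5000
My = (-7+1)/2 = -3.0000
Mz = (-16- 10)/2 = -13.0000

M = (5.5000, -3.0000, -13.0000)


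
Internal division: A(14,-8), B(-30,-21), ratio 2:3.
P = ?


Px = (2*(-30) + 3*14)/5 = -18/5 = -3.6000
Py = (2*(-21) + 3*(-8))/5 = -66/5 = -13.2000

P = (-3.6000, -13.2000)


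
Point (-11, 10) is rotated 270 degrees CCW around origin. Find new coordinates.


cos(270) = 0, sin(270) = -1
x' = -11*0 - 10*(-1) = 10
y' = -11*(-1) + 10*0 = 11

(10, 11)


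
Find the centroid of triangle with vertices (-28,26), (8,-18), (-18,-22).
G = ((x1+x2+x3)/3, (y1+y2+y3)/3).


Gx = (-28+8- 18)/3 = -38/3 = -12.6667
Gy = (26- 18- 22)/3 = -14/3 = -4.6667

G = (-12.6667, -4.6667)


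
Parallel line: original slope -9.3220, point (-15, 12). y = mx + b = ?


Parallel lines have equal slopes.
m2 = -9.3220
b2 = 12 + 9.3220*(-15) = -127.8300

y = -9.3220x - 127.8300


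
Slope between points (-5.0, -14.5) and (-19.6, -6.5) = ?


dy = -6.5 + 14.5 = 8.0
dx = -19.6 + 5.0 = -14.6
m = 8.0/(-14.6) = -0.5479

m = -0.5479


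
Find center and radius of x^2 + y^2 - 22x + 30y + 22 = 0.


h = -D/2 = 22/2 = 11
k = -E/2 = -30/2 = -15
r^2 = h^2 + k^2 - F = 121 + 225 - 22 = 324
r = 18

Center (11, -15), radius = 18


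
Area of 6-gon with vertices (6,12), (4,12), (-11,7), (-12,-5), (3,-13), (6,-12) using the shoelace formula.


sum(xi*y_{i+1}) = 6*12 + 4*7 - 11*(-5) - 12*(-13) + 3*(-12) + 6*12 = 347
sum(yi*x_{i+1}) = 12*4 + 12*(-11) + 7*(-12) - 5*3 - 13*6 - 12*6 = -333
Area = |347 + 333|/2 = 680/2 = 340.0000

340.0000 sq units


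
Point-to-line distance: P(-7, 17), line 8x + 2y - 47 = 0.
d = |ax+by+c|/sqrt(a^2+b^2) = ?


|8*(-7) + 2*17 - 47| = |-69| = 69
sqrt(64 + 4) = sqrt(68) = 8.2462
d = 69/sqrt(68) = 8.3675

8.3675


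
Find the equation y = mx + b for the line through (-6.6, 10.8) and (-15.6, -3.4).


m = (-14.2)/(-9.0) = 1.5778
b = y1 - m*x1 = 10.8 - (-14.2*(-6.6))/(-9.0) = 10.8 + 10.4133 = 21.2133

y = 1.5778x + 21.2133


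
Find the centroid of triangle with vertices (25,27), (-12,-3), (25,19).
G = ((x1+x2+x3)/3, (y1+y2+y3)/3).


Gx = (25- 12+25)/3 = 38/3 = 12.6667
Gy = (27- 3+19)/3 = 43/3 = 14.3333

G = (12.6667, 14.3333)


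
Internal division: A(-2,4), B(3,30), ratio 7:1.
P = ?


Px = (7*3 + 1*(-2))/8 = 19/8 = 2.3750
Py = (7*30 + 1*4)/8 = 214/8 = 26.7500

P = (2.3750, 26.7500)


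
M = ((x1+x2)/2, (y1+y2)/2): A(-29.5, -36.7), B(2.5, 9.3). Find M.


Mx = (-29.5 + 2.5)/2 = -27.0/2 = -13.5000
My = (-36.7 + 9.3)/2 = -27.4/2 = -13.7000

(-13.5000, -13.7000)


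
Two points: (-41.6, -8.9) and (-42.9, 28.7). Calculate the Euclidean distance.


dx = -42.9 + 41.6 = -1.3
dy = 28.7 + 8.9 = 37.6
d = sqrt(1.69 + 1413.76) = sqrt(1415.45) = 37.6225

37.6225


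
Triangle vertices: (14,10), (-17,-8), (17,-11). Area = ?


14*(-8+ 11) = 42
-17*(-11-10) = 357
17*(10+ 8) = 306
sum = 705
Area = |705|/2 = 352.5000

352.5000 sq units


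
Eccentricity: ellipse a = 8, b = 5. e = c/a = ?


c = sqrt(64-25) = sqrt(39) = 6.2450
e = c/a = sqrt(39)/8 = 0.7806

e = 0.7806


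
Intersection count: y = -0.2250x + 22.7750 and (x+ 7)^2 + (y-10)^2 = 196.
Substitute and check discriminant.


Substitute y = -0.2250x + 22.7750: (x+ 7)^2 + (-0.2250x+22.7750-10)^2 = 196
Expand to Ax^2 + Bx + C = 0, where b-k = 12.775
A = 1+m^2 = 1.050625
B = 2(m(b-k) - h) = 2(-0.2250*12.775 + 7) = 8.25125
C = h^2 + (b-k)^2 - r^2 = 49 + 163.200625 - 196 = 16.200625
disc = B^2-4AC = 68.0831 - 68.0831 = 0
disc = 0

1 intersection point (tangent)


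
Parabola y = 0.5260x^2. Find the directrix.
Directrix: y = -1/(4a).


a = 0.5260
1/(4a) = 0.4753
directrix: y = -0.4753 = -0.4753

y = -0.4753


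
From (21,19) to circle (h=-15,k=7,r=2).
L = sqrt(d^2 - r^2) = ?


d = sqrt((21+ 15)^2 + (19-7)^2) = sqrt(1296+144) = 37.9473
L = sqrt(1440.0000 - 4) = sqrt(1436.0000) = 37.8946

37.8946


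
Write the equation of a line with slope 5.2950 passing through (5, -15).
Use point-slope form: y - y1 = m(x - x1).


y + 15 = 5.2950(x - 5)
y = 5.2950x - 15 - 5.2950*5
y = 5.2950x - 41.4750

y = 5.2950x - 41.4750


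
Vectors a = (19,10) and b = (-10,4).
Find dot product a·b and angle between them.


a·b = 19*(-10) + 10*4 = -190 + 40 = -150
|a| = sqrt(361+100) = 21.4709
|b| = sqrt(100+16) = 10.7703
cos(theta) = -150/(sqrt(461)*sqrt(116)) = -150/sqrt(53476) = -0.648652
theta = arccos(-150/sqrt(53476)) = 130.4400 degrees

a·b = -150, theta = 130.4400 deg


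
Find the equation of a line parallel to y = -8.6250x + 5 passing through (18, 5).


Parallel lines have equal slopes.
m2 = -8.6250
b2 = 5 + 8.6250*18 = 160.2500

y = -8.6250x + 160.2500


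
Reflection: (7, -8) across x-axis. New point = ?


Reflection rule for x-axis: (x, -y)
(7, -8) -> (7, 8)

(7, 8)


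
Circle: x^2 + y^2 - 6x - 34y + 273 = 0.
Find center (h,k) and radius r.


h = -D/2 = 6/2 = 3
k = -E/2 = 34/2 = 17
r^2 = h^2 + k^2 - F = 9 + 289 - 273 = 25
r = 5

Center (3, 17), radius = 5


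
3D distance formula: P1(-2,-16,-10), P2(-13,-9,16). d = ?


dx=-11, dy=7, dz=26
d = sqrt(121+49+676) = sqrt(846) = 29.0861

29.0861


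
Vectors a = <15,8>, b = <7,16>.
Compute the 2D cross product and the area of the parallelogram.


cross = 15*16 - 8*7 = 240 - 56 = 184
Parallelogram area = |184| = 184

cross = 184, parallelogram area = 184


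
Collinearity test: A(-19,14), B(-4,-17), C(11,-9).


-19*(-17+ 9) - 4*(-9-14) + 11*(14+ 17)
= 152 + 92 + 341 = 585

No, not collinear (determinant = 585)


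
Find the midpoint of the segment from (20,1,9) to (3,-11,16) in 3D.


Mx = (20+3)/2 = 11.5000
My = (1- 11)/2 = -5.0000
Mz = (9+16)/2 = 12.5000

M = (11.5000, -5.0000, 12.5000)


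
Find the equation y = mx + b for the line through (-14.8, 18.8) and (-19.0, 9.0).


m = (-9.8)/(-4.2) = 2.3333
b = y1 - m*x1 = 18.8 - (-9.8*(-14.8))/(-4.2) = 18.8 + 34.5333 = 53.3333

y = 2.3333x + 53.3333


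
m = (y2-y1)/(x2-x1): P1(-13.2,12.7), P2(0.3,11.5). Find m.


dy = 11.5 - 12.7 = -1.2
dx = 0.3 + 13.2 = 13.5
m = -1.2/13.5 = -0.0889

m = -0.0889


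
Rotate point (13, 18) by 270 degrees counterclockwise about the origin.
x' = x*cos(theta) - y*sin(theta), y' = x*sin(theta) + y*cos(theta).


cos(270) = 0, sin(270) = -1
x' = 13*0 - 18*(-1) = 18
y' = 13*(-1) + 18*0 = -13

(18, -13)


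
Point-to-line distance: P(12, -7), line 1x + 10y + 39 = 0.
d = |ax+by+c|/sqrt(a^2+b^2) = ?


|1*12 + 10*(-7) + 39| = |-19| = 19
sqrt(1 + 100) = sqrt(101) = 10.0499
d = 19/sqrt(101) = 1.8906

1.8906


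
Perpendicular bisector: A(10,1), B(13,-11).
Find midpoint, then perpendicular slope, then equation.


Midpoint = (11.5, -5)
Slope of AB = dy/dx = -12/3 = -4.0000
Perp slope = -dx/dy = 3/12 = 0.2500
b = My - (perp slope)*Mx = -5 + (3*11.5)/(-12) = -5 - 2.8750 = -7.8750

y = 0.2500x - 7.8750


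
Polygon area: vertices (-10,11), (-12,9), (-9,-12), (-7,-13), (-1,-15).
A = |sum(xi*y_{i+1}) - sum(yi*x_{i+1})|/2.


sum(xi*y_{i+1}) = -10*9 - 12*(-12) - 9*(-13) - 7*(-15) - 1*11 = 265
sum(yi*x_{i+1}) = 11*(-12) + 9*(-9) - 12*(-7) - 13*(-1) - 15*(-10) = 34
Area = |265 - 34|/2 = 231/2 = 115.5000

115.5000 sq units


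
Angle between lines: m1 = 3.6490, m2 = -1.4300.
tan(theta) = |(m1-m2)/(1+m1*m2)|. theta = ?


m1-m2 = 5.079
1+m1*m2 = -4.21807
tan(theta) = |5.079/(-4.21807)| = 1.204105
theta = arctan(|5.079/(-4.21807)|) = 50.2906 degrees (acute angle)

50.2906 degrees


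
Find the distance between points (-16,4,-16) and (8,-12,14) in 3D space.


dx=24, dy=-16, dz=30
d = sqrt(576+256+900) = sqrt(1732) = 41.6173

41.6173


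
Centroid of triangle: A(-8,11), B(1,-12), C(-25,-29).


Gx = (-8+1- 25)/3 = -32/3 = -10.6667
Gy = (11- 12- 29)/3 = -30/3 = -10.0000

G = (-10.6667, -10.0000)


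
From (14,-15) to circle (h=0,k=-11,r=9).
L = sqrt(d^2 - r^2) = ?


d = sqrt((14-0)^2 + (-15+ 11)^2) = sqrt(196+16) = 14.5602
L = sqrt(212.0000 - 81) = sqrt(131.0000) = 11.4455

11.4455


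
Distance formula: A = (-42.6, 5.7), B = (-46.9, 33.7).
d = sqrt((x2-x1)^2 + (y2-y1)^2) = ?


dx = -46.9 + 42.6 = -4.3
dy = 33.7 - 5.7 = 28
d = sqrt(18.49 + 784) = sqrt(802.49) = 28.3283

28.3283


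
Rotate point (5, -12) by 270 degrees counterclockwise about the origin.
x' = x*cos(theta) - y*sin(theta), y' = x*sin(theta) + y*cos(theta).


cos(270) = 0, sin(270) = -1
x' = 5*0 + 12*(-1) = -12
y' = 5*(-1) - 12*0 = -5

(-12, -5)


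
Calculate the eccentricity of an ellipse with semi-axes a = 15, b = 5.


c = sqrt(225-25) = sqrt(200) = 14.1421
e = c/a = sqrt(200)/15 = 0.9428

e = 0.9428


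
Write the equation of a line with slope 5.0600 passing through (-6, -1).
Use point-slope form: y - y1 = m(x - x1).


y + 1 = 5.0600(x + 6)
y = 5.0600x - 1 - 5.0600*(-6)
y = 5.0600x + 29.3600

y = 5.0600x + 29.3600


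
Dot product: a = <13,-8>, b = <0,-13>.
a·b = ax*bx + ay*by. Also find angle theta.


a·b = 13*0 - 8*(-13) = 0 + 104 = 104
|a| = sqrt(169+64) = 15.2643
|b| = sqrt(0+169) = 13.0000
cos(theta) = 104/(sqrt(233)*sqrt(169)) = 104/sqrt(39377) = 0.524097
theta = arccos(104/sqrt(39377)) = 58.3925 degrees

a·b = 104, theta = 58.3925 deg


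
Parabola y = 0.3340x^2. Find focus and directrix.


a = 0.3340
1/(4a) = 0.7485
Focus = (0, 0.7485)
Directrix: y = -0.7485

Focus = (0, 0.7485), Directrix: y = -0.7485


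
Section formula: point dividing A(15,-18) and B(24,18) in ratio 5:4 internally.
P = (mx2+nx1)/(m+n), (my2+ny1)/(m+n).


Px = (5*24 + 4*15)/9 = 180/9 = 20.0000
Py = (5*18 + 4*(-18))/9 = 18/9 = 2.0000

P = (20.0000, 2.0000)


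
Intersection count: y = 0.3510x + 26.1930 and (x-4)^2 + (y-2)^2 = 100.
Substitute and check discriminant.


Substitute y = 0.3510x + 26.1930: (x-4)^2 + (0.3510x+26.1930-2)^2 = 100
Expand to Ax^2 + Bx + C = 0, where b-k = 24.193
A = 1+m^2 = 1.123201
B = 2(m(b-k) - h) = 2(0.3510*24.193 - 4) = 8.983486
C = h^2 + (b-k)^2 - r^2 = 16 + 585.301249 - 100 = 501.301249
disc = B^2-4AC = 80.7030 - 2252.2483 = -2171.5453
disc < 0

0 intersection points


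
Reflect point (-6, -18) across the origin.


Reflection rule for origin: (-x, -y)
(-6, -18) -> (6, 18)

(6, 18)


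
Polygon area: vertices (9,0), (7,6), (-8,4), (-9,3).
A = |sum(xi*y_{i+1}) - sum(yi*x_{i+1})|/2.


sum(xi*y_{i+1}) = 9*6 + 7*4 - 8*3 - 9*0 = 58
sum(yi*x_{i+1}) = 0*7 + 6*(-8) + 4*(-9) + 3*9 = -57
Area = |58 + 57|/2 = 115/2 = 57.5000

57.5000 sq units


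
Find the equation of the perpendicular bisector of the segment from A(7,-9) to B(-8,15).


Midpoint = (-0.5, 3)
Slope of AB = dy/dx = 24/(-15) = -1.6000
Perp slope = -dx/dy = 15/24 = 0.6250
b = My - (perp slope)*Mx = 3 + (-15*(-0.5))/24 = 3 + 0.3125 = 3.3125

y = 0.6250x + 3.3125


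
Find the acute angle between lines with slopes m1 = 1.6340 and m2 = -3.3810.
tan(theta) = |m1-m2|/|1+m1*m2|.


m1-m2 = 5.015
1+m1*m2 = -4.524554
tan(theta) = |5.015/(-4.524554)| = 1.108397
theta = arctan(|5.015/(-4.524554)|) = 47.9431 degrees (acute angle)

47.9431 degrees


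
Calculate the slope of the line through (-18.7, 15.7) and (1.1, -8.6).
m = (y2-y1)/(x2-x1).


dy = -8.6 - 15.7 = -24.3
dx = 1.1 + 18.7 = 19.8
m = -24.3/19.8 = -1.2273

m = -1.2273


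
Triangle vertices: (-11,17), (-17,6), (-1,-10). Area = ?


-11*(6+ 10) = -176
-17*(-10-17) = 459
-1*(17-6) = -11
sum = 272
Area = |272|/2 = 136.0000

136.0000 sq units


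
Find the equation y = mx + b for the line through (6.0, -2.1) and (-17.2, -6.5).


m = (-4.4)/(-23.2) = 0.1897
b = y1 - m*x1 = -2.1 - (-4.4*6.0)/(-23.2) = -2.1 - 1.1379 = -3.2379

y = 0.1897x - 3.2379


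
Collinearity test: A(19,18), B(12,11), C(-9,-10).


19*(11+ 10) + 12*(-10-18) - 9*(18-11)
= 399 - 336 - 63 = 0

Yes, collinear (determinant = 0)


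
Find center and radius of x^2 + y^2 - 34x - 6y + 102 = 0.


h = -D/2 = 34/2 = 17
k = -E/2 = 6/2 = 3
r^2 = h^2 + k^2 - F = 289 + 9 - 102 = 196
r = 14

Center (17, 3), radius = 14


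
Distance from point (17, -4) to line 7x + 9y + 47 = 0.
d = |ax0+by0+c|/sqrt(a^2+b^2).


|7*17 + 9*(-4) + 47| = |130| = 130
sqrt(49 + 81) = sqrt(130) = 11.4018
d = 130/sqrt(130) = 11.4018

11.4018


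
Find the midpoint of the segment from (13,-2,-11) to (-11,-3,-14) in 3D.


Mx = (13- 11)/2 = 1.0000
My = (-2- 3)/2 = -2.5000
Mz = (-11- 14)/2 = -12.5000

M = (1.0000, -2.5000, -12.5000)


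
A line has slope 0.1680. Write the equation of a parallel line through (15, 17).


Parallel lines have equal slopes.
m2 = 0.1680
b2 = 17 - 0.1680*15 = 14.4800

y = 0.1680x + 14.4800


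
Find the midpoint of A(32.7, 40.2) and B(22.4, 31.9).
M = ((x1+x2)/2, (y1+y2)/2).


Mx = (32.7 + 22.4)/2 = 55.1/2 = 27.5500
My = (40.2 + 31.9)/2 = 72.1/2 = 36.0500

(27.5500, 36.0500)


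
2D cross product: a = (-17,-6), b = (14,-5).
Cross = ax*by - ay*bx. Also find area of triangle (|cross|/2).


cross = -17*(-5) + 6*14 = 85 + 84 = 169
Triangle area = |169|/2 = 169/2 = 84.5000

cross = 169, triangle area = 84.5000


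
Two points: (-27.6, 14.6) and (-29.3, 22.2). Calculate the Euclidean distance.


dx = -29.3 + 27.6 = -1.7
dy = 22.2 - 14.6 = 7.6
d = sqrt(2.89 + 57.76) = sqrt(60.65) = 7.7878

7.7878


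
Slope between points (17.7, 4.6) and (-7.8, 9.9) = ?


dy = 9.9 - 4.6 = 5.3
dx = -7.8 - 17.7 = -25.5
m = 5.3/(-25.5) = -0.2078

m = -0.2078


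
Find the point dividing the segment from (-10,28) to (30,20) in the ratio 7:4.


Px = (7*30 + 4*(-10))/11 = 170/11 = 15.4545
Py = (7*20 + 4*28)/11 = 252/11 = 22.9091

P = (15.4545, 22.9091)


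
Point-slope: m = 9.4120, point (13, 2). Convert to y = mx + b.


y - 2 = 9.4120(x - 13)
y = 9.4120x + 2 - 9.4120*13
y = 9.4120x - 120.3560

y = 9.4120x - 120.3560


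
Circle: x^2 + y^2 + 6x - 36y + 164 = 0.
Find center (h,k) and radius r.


h = -D/2 = -6/2 = -3
k = -E/2 = 36/2 = 18
r^2 = h^2 + k^2 - F = 9 + 324 - 164 = 169
r = 13

Center (-3, 18), radius = 13


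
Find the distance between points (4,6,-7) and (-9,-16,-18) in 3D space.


dx=-13, dy=-22, dz=-11
d = sqrt(169+484+121) = sqrt(774) = 27.8209

27.8209


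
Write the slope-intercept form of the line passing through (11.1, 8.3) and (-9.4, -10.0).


m = (-18.3)/(-20.5) = 0.8927
b = y1 - m*x1 = 8.3 - (-18.3*11.1)/(-20.5) = 8.3 - 9.9088 = -1.6088

y = 0.8927x - 1.6088


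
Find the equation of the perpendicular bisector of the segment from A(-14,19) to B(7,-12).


Midpoint = (-3.5, 3.5)
Slope of AB = dy/dx = -31/21 = -1.4762
Perp slope = -dx/dy = 21/31 = 0.6774
b = My - (perp slope)*Mx = 3.5 + (21*(-3.5))/(-31) = 3.5 + 2.3710 = 5.8710

y = 0.6774x + 5.8710


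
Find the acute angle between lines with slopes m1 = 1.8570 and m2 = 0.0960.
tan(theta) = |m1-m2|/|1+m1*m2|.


m1-m2 = 1.761
1+m1*m2 = 1.178272
tan(theta) = |1.761/1.178272| = 1.494562
theta = arctan(|1.761/1.178272|) = 56.2138 degrees (acute angle)

56.2138 degrees


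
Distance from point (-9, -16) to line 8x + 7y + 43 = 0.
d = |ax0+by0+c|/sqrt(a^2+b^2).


|8*(-9) + 7*(-16) + 43| = |-141| = 141
sqrt(64 + 49) = sqrt(113) = 10.6301
d = 141/sqrt(113) = 13.2642

13.2642


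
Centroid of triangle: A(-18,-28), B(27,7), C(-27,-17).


Gx = (-18+27- 27)/3 = -18/3 = -6.0000
Gy = (-28+7- 17)/3 = -38/3 = -12.6667

G = (-6.0000, -12.6667)


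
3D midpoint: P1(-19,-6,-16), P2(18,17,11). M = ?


Mx = (-19+18)/2 = -0.5000
My = (-6+17)/2 = 5.5000
Mz = (-16+11)/2 = -2.5000

M = (-0.5000, 5.5000, -2.5000)


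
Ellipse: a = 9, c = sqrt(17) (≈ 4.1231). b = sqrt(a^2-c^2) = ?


b^2 = 9^2 - (sqrt(17))^2 = 81 - 17 = 64
b = sqrt(64) = 8

b = 8


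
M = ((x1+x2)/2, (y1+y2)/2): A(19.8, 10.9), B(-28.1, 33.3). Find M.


Mx = (19.8 - 28.1)/2 = -8.3/2 = -4.1500
My = (10.9 + 33.3)/2 = 44.2/2 = 22.1000

(-4.1500, 22.1000)


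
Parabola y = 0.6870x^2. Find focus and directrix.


a = 0.6870
1/(4a) = 0.3639
Focus = (0, 0.3639)
Directrix: y = -0.3639

Focus = (0, 0.3639), Directrix: y = -0.3639


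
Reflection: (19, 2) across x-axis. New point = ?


Reflection rule for x-axis: (x, -y)
(19, 2) -> (19, -2)

(19, -2)


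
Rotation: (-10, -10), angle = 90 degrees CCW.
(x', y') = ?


cos(90) = 0, sin(90) = 1
x' = -10*0 + 10*1 = 10
y' = -10*1 - 10*0 = -10

(10, -10)


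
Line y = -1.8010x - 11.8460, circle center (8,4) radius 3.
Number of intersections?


Substitute y = -1.8010x - 11.8460: (x-8)^2 + (-1.8010x- 11.8460-4)^2 = 9
Expand to Ax^2 + Bx + C = 0, where b-k = -15.846
A = 1+m^2 = 4.243601
B = 2(m(b-k) - h) = 2(-1.8010*(-15.846) - 8) = 41.077292
C = h^2 + (b-k)^2 - r^2 = 64 + 251.095716 - 9 = 306.095716
disc = B^2-4AC = 1687.3439 - 5195.7923 = -3508.4484
disc < 0

0 intersection points


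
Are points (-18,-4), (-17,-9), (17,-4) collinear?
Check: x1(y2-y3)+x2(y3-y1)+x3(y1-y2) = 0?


-18*(-9+ 4) - 17*(-4+ 4) + 17*(-4+ 9)
= 90 + 0 + 85 = 175

No, not collinear (determinant = 175)


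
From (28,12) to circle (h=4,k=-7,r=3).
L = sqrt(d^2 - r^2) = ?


d = sqrt((28-4)^2 + (12+ 7)^2) = sqrt(576+361) = 30.6105
L = sqrt(937.0000 - 9) = sqrt(928.0000) = 30.4631

30.4631


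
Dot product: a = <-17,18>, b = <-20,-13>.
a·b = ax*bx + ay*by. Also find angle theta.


a·b = -17*(-20) + 18*(-13) = 340 - 234 = 106
|a| = sqrt(289+324) = 24.7588
|b| = sqrt(400+169) = 23.8537
cos(theta) = 106/(sqrt(613)*sqrt(569)) = 106/sqrt(348797) = 0.179481
theta = arccos(106/sqrt(348797)) = 79.6604 degrees

a·b = 106, theta = 79.6604 deg


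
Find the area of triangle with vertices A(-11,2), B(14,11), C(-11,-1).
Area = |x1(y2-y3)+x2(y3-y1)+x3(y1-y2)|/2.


-11*(11+ 1) = -132
14*(-1-2) = -42
-11*(2-11) = 99
sum = -75
Area = |-75|/2 = 37.5000

37.5000 sq units


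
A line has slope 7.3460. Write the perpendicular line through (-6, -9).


Perpendicular slope = -1/m1 = -1/7.3460 = -0.1361
b2 = y0 - m2*x0 = -9 - 6/7.3460 = -9 - 0.8168 = -9.8168

y = -0.1361x - 9.8168


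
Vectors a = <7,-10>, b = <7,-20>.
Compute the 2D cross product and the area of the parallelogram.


cross = 7*(-20) + 10*7 = -140 + 70 = -70
Parallelogram area = |-70| = 70

cross = -70, parallelogram area = 70


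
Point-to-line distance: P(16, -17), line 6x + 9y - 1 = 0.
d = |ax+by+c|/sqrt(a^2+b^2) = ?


|6*16 + 9*(-17) - 1| = |-58| = 58
sqrt(36 + 81) = sqrt(117) = 10.8167
d = 58/sqrt(117) = 5.3621

5.3621


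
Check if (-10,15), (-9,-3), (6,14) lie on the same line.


-10*(-3-14) - 9*(14-15) + 6*(15+ 3)
= 170 + 9 + 108 = 287

No, not collinear (determinant = 287)


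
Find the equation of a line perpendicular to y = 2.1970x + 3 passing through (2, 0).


Perpendicular slope = -1/m1 = -1/2.1970 = -0.4552
b2 = y0 - m2*x0 = 0 + 2/2.1970 = 0 + 0.9103 = 0.9103

y = -0.4552x + 0.9103


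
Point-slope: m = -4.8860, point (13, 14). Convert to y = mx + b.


y - 14 = -4.8860(x - 13)
y = -4.8860x + 14 + 4.8860*13
y = -4.8860x + 77.5180

y = -4.8860x + 77.5180


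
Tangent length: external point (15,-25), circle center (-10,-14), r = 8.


d = sqrt((15+ 10)^2 + (-25+ 14)^2) = sqrt(625+121) = 27.3130
L = sqrt(746.0000 - 64) = sqrt(682.0000) = 26.1151

26.1151


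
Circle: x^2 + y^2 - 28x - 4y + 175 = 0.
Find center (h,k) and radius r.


h = -D/2 = 28/2 = 14
k = -E/2 = 4/2 = 2
r^2 = h^2 + k^2 - F = 196 + 4 - 175 = 25
r = 5

Center (14, 2), radius = 5


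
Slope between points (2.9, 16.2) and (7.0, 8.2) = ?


dy = 8.2 - 16.2 = -8.0
dx = 7.0 - 2.9 = 4.1
m = -8.0/4.1 = -1.9512

m = -1.9512


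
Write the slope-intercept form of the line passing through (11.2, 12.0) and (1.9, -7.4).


m = (-19.4)/(-9.3) = 2.0860
b = y1 - m*x1 = 12.0 - (-19.4*11.2)/(-9.3) = 12.0 - 23.3634 = -11.3634

y = 2.0860x - 11.3634


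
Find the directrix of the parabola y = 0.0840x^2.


a = 0.0840
1/(4a) = 2.9762
directrix: y = -2.9762 = -2.9762

y = -2.9762


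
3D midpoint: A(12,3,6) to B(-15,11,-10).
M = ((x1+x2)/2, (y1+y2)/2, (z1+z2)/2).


Mx = (12- 15)/2 = -1.5000
My = (3+11)/2 = 7.0000
Mz = (6- 10)/2 = -2.0000

M = (-1.5000, 7.0000, -2.0000)


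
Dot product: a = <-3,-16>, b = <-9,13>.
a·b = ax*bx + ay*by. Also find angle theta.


a·b = -3*(-9) - 16*13 = 27 - 208 = -181
|a| = sqrt(9+256) = 16.2788
|b| = sqrt(81+169) = 15.8114
cos(theta) = -181/(sqrt(265)*sqrt(250)) = -181/sqrt(66250) = -0.703211
theta = arccos(-181/sqrt(66250)) = 134.6852 degrees

a·b = -181, theta = 134.6852 deg


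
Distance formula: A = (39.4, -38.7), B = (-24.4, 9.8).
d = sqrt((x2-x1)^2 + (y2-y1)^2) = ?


dx = -24.4 - 39.4 = -63.8
dy = 9.8 + 38.7 = 48.5
d = sqrt(4070.44 + 2352.25) = sqrt(6422.69) = 80.1417

80.1417


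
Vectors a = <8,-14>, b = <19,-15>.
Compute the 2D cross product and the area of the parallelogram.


cross = 8*(-15) + 14*19 = -120 + 266 = 146
Parallelogram area = |146| = 146

cross = 146, parallelogram area = 146


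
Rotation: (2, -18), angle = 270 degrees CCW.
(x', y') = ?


cos(270) = 0, sin(270) = -1
x' = 2*0 + 18*(-1) = -18
y' = 2*(-1) - 18*0 = -2

(-18, -2)


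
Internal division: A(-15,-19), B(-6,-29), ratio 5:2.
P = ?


Px = (5*(-6) + 2*(-15))/7 = -60/7 = -8.5714
Py = (5*(-29) + 2*(-19))/7 = -183/7 = -26.1429

P = (-8.5714, -26.1429)


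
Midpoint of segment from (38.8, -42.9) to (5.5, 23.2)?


Mx = (38.8 + 5.5)/2 = 44.3/2 = 22.1500
My = (-42.9 + 23.2)/2 = -19.7/2 = -9.8500

(22.1500, -9.8500)


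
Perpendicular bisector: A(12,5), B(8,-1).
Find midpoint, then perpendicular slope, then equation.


Midpoint = (10, 2)
Slope of AB = dy/dx = -6/(-4) = 1.5000
Perp slope = -dx/dy = -4/6 = -0.6667
b = My - (perp slope)*Mx = 2 + (-4*10)/(-6) = 2 + 6.6667 = 8.6667

y = -0.6667x + 8.6667


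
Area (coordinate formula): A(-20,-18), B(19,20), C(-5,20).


-20*(20-20) = 0
19*(20+ 18) = 722
-5*(-18-20) = 190
sum = 912
Area = |912|/2 = 456.0000

456.0000 sq units


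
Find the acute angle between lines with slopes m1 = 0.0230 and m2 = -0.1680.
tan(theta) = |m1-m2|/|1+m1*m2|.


m1-m2 = 0.191
1+m1*m2 = 0.996136
tan(theta) = |0.191/0.996136| = 0.191741
theta = arctan(|0.191/0.996136|) = 10.8542 degrees (acute angle)

10.8542 degrees


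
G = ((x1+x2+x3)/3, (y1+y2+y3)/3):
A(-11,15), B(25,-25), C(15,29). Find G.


Gx = (-11+25+15)/3 = 29/3 = 9.6667
Gy = (15- 25+29)/3 = 19/3 = 6.3333

G = (9.6667, 6.3333)


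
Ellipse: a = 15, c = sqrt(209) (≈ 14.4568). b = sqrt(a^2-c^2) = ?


b^2 = 15^2 - (sqrt(209))^2 = 225 - 209 = 16
b = sqrt(16) = 4

b = 4


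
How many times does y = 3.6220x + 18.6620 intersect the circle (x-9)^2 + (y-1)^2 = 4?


Substitute y = 3.6220x + 18.6620: (x-9)^2 + (3.6220x+18.6620-1)^2 = 4
Expand to Ax^2 + Bx + C = 0, where b-k = 17.662
A = 1+m^2 = 14.118884
B = 2(m(b-k) - h) = 2(3.6220*17.662 - 9) = 109.943528
C = h^2 + (b-k)^2 - r^2 = 81 + 311.946244 - 4 = 388.946244
disc = B^2-4AC = 12087.5793 - 21965.9476 = -9878.3683
disc < 0

0 intersection points


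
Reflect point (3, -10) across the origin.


Reflection rule for origin: (-x, -y)
(3, -10) -> (-3, 10)

(-3, 10)


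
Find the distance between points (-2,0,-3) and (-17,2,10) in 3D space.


dx=-15, dy=2, dz=13
d = sqrt(225+4+169) = sqrt(398) = 19.9499

19.9499


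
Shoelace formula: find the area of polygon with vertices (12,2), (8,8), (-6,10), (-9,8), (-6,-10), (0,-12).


sum(xi*y_{i+1}) = 12*8 + 8*10 - 6*8 - 9*(-10) - 6*(-12) + 0*2 = 290
sum(yi*x_{i+1}) = 2*8 + 8*(-6) + 10*(-9) + 8*(-6) - 10*0 - 12*12 = -314
Area = |290 + 314|/2 = 604/2 = 302.0000

302.0000 sq units


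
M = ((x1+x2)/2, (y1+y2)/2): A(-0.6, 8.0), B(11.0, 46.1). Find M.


Mx = (-0.6 + 11.0)/2 = 10.4/2 = 5.2000
My = (8.0 + 46.1)/2 = 54.1/2 = 27.0500

(5.2000, 27.0500)
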